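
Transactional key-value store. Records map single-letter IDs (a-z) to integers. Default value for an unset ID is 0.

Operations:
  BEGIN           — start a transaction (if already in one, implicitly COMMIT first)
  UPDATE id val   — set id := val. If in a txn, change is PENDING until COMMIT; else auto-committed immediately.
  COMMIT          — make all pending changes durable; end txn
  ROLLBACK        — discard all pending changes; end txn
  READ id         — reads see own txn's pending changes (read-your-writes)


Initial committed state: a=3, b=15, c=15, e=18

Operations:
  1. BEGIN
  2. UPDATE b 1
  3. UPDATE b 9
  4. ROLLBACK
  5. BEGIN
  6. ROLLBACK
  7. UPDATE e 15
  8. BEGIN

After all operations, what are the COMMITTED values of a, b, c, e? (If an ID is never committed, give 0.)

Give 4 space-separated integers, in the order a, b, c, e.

Initial committed: {a=3, b=15, c=15, e=18}
Op 1: BEGIN: in_txn=True, pending={}
Op 2: UPDATE b=1 (pending; pending now {b=1})
Op 3: UPDATE b=9 (pending; pending now {b=9})
Op 4: ROLLBACK: discarded pending ['b']; in_txn=False
Op 5: BEGIN: in_txn=True, pending={}
Op 6: ROLLBACK: discarded pending []; in_txn=False
Op 7: UPDATE e=15 (auto-commit; committed e=15)
Op 8: BEGIN: in_txn=True, pending={}
Final committed: {a=3, b=15, c=15, e=15}

Answer: 3 15 15 15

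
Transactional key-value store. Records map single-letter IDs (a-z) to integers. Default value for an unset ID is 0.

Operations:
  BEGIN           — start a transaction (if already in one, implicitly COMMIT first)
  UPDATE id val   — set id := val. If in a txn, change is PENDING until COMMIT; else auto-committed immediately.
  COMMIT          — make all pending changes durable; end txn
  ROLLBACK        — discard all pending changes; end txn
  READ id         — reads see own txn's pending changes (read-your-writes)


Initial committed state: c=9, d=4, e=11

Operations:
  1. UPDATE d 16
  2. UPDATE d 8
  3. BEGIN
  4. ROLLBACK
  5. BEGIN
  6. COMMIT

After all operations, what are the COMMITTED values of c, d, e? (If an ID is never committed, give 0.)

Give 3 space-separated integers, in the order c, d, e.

Answer: 9 8 11

Derivation:
Initial committed: {c=9, d=4, e=11}
Op 1: UPDATE d=16 (auto-commit; committed d=16)
Op 2: UPDATE d=8 (auto-commit; committed d=8)
Op 3: BEGIN: in_txn=True, pending={}
Op 4: ROLLBACK: discarded pending []; in_txn=False
Op 5: BEGIN: in_txn=True, pending={}
Op 6: COMMIT: merged [] into committed; committed now {c=9, d=8, e=11}
Final committed: {c=9, d=8, e=11}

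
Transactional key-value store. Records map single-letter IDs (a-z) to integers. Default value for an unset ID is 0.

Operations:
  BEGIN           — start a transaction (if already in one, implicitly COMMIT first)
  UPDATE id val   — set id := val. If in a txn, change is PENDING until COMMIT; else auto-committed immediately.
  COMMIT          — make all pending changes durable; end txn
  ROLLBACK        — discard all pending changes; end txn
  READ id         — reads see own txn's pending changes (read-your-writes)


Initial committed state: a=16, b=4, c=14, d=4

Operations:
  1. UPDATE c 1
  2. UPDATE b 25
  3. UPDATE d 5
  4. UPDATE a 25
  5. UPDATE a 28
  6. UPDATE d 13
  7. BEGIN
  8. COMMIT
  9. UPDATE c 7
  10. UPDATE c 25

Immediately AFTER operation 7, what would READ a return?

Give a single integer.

Answer: 28

Derivation:
Initial committed: {a=16, b=4, c=14, d=4}
Op 1: UPDATE c=1 (auto-commit; committed c=1)
Op 2: UPDATE b=25 (auto-commit; committed b=25)
Op 3: UPDATE d=5 (auto-commit; committed d=5)
Op 4: UPDATE a=25 (auto-commit; committed a=25)
Op 5: UPDATE a=28 (auto-commit; committed a=28)
Op 6: UPDATE d=13 (auto-commit; committed d=13)
Op 7: BEGIN: in_txn=True, pending={}
After op 7: visible(a) = 28 (pending={}, committed={a=28, b=25, c=1, d=13})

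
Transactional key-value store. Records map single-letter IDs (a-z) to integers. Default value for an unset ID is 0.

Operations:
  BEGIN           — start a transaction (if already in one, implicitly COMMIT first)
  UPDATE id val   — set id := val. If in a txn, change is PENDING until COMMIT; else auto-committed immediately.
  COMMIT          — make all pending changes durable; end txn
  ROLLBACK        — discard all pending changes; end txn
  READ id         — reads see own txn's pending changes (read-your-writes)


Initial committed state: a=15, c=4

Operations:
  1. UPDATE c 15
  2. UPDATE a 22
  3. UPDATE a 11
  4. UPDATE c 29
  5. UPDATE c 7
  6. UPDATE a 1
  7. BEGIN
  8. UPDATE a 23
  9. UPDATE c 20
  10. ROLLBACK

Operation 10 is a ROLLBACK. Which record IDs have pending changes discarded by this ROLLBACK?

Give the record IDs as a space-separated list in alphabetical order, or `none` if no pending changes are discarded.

Answer: a c

Derivation:
Initial committed: {a=15, c=4}
Op 1: UPDATE c=15 (auto-commit; committed c=15)
Op 2: UPDATE a=22 (auto-commit; committed a=22)
Op 3: UPDATE a=11 (auto-commit; committed a=11)
Op 4: UPDATE c=29 (auto-commit; committed c=29)
Op 5: UPDATE c=7 (auto-commit; committed c=7)
Op 6: UPDATE a=1 (auto-commit; committed a=1)
Op 7: BEGIN: in_txn=True, pending={}
Op 8: UPDATE a=23 (pending; pending now {a=23})
Op 9: UPDATE c=20 (pending; pending now {a=23, c=20})
Op 10: ROLLBACK: discarded pending ['a', 'c']; in_txn=False
ROLLBACK at op 10 discards: ['a', 'c']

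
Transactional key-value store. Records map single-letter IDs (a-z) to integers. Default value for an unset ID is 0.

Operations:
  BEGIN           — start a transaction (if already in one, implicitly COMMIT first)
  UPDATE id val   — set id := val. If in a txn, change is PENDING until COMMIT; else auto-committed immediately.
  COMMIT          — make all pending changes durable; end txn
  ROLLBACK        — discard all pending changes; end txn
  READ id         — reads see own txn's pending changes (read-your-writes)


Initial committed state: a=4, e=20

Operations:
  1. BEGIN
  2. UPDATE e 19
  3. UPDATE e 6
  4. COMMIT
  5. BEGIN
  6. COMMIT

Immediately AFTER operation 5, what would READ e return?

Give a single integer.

Answer: 6

Derivation:
Initial committed: {a=4, e=20}
Op 1: BEGIN: in_txn=True, pending={}
Op 2: UPDATE e=19 (pending; pending now {e=19})
Op 3: UPDATE e=6 (pending; pending now {e=6})
Op 4: COMMIT: merged ['e'] into committed; committed now {a=4, e=6}
Op 5: BEGIN: in_txn=True, pending={}
After op 5: visible(e) = 6 (pending={}, committed={a=4, e=6})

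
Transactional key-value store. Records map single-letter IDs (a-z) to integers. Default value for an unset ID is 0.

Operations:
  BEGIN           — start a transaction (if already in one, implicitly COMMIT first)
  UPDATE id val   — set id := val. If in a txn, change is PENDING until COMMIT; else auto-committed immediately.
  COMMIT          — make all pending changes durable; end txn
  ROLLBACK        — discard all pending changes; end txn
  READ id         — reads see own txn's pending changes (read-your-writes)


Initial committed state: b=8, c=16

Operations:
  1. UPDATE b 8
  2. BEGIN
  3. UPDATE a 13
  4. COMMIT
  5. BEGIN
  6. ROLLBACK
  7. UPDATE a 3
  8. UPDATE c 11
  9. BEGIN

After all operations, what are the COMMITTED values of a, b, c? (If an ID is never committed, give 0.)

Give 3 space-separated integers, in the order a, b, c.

Initial committed: {b=8, c=16}
Op 1: UPDATE b=8 (auto-commit; committed b=8)
Op 2: BEGIN: in_txn=True, pending={}
Op 3: UPDATE a=13 (pending; pending now {a=13})
Op 4: COMMIT: merged ['a'] into committed; committed now {a=13, b=8, c=16}
Op 5: BEGIN: in_txn=True, pending={}
Op 6: ROLLBACK: discarded pending []; in_txn=False
Op 7: UPDATE a=3 (auto-commit; committed a=3)
Op 8: UPDATE c=11 (auto-commit; committed c=11)
Op 9: BEGIN: in_txn=True, pending={}
Final committed: {a=3, b=8, c=11}

Answer: 3 8 11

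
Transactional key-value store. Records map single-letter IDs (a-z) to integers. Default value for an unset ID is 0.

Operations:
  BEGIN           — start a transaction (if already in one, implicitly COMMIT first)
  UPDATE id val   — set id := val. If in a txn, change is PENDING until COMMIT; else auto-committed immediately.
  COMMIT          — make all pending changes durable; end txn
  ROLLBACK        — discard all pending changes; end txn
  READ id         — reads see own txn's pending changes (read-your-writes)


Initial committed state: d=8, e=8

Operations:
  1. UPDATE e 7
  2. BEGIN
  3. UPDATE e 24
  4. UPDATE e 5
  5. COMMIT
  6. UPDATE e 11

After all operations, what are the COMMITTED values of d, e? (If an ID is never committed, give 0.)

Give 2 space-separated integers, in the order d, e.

Initial committed: {d=8, e=8}
Op 1: UPDATE e=7 (auto-commit; committed e=7)
Op 2: BEGIN: in_txn=True, pending={}
Op 3: UPDATE e=24 (pending; pending now {e=24})
Op 4: UPDATE e=5 (pending; pending now {e=5})
Op 5: COMMIT: merged ['e'] into committed; committed now {d=8, e=5}
Op 6: UPDATE e=11 (auto-commit; committed e=11)
Final committed: {d=8, e=11}

Answer: 8 11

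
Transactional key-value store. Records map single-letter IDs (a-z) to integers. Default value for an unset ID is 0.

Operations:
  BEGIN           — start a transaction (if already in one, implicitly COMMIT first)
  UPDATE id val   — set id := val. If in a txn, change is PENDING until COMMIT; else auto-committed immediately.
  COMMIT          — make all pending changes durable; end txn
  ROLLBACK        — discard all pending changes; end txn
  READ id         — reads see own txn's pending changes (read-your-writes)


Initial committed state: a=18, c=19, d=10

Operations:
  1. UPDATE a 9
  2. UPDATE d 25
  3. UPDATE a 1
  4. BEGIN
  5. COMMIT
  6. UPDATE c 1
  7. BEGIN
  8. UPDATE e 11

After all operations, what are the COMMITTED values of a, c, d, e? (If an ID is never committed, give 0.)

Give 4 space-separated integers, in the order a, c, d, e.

Initial committed: {a=18, c=19, d=10}
Op 1: UPDATE a=9 (auto-commit; committed a=9)
Op 2: UPDATE d=25 (auto-commit; committed d=25)
Op 3: UPDATE a=1 (auto-commit; committed a=1)
Op 4: BEGIN: in_txn=True, pending={}
Op 5: COMMIT: merged [] into committed; committed now {a=1, c=19, d=25}
Op 6: UPDATE c=1 (auto-commit; committed c=1)
Op 7: BEGIN: in_txn=True, pending={}
Op 8: UPDATE e=11 (pending; pending now {e=11})
Final committed: {a=1, c=1, d=25}

Answer: 1 1 25 0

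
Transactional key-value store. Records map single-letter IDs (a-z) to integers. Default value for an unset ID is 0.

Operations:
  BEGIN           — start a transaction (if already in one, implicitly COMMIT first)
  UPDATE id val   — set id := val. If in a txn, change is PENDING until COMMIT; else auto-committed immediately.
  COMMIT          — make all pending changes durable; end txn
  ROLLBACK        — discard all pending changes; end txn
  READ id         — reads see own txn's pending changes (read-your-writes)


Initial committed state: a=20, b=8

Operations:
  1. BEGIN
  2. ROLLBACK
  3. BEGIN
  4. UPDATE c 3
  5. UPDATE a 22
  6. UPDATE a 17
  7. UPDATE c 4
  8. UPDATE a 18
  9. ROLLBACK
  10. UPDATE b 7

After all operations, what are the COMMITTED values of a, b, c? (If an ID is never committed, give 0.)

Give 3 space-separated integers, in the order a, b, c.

Answer: 20 7 0

Derivation:
Initial committed: {a=20, b=8}
Op 1: BEGIN: in_txn=True, pending={}
Op 2: ROLLBACK: discarded pending []; in_txn=False
Op 3: BEGIN: in_txn=True, pending={}
Op 4: UPDATE c=3 (pending; pending now {c=3})
Op 5: UPDATE a=22 (pending; pending now {a=22, c=3})
Op 6: UPDATE a=17 (pending; pending now {a=17, c=3})
Op 7: UPDATE c=4 (pending; pending now {a=17, c=4})
Op 8: UPDATE a=18 (pending; pending now {a=18, c=4})
Op 9: ROLLBACK: discarded pending ['a', 'c']; in_txn=False
Op 10: UPDATE b=7 (auto-commit; committed b=7)
Final committed: {a=20, b=7}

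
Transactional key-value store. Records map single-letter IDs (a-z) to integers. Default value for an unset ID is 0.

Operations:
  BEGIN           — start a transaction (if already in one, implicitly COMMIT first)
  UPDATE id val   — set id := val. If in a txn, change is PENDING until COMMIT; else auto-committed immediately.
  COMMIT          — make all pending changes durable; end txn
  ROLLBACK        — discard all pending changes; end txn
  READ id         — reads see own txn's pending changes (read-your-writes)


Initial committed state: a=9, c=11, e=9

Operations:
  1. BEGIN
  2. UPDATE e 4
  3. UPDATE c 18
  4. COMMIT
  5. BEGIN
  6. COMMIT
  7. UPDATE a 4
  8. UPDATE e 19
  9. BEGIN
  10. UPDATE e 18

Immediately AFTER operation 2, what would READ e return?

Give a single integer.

Answer: 4

Derivation:
Initial committed: {a=9, c=11, e=9}
Op 1: BEGIN: in_txn=True, pending={}
Op 2: UPDATE e=4 (pending; pending now {e=4})
After op 2: visible(e) = 4 (pending={e=4}, committed={a=9, c=11, e=9})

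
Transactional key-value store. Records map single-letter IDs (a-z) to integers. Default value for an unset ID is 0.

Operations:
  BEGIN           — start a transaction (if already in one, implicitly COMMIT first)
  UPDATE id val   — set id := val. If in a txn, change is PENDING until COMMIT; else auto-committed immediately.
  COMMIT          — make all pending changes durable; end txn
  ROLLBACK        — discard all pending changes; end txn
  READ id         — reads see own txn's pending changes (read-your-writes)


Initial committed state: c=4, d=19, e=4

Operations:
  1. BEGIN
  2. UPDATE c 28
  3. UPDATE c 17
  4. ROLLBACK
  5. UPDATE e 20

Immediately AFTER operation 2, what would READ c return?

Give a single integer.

Answer: 28

Derivation:
Initial committed: {c=4, d=19, e=4}
Op 1: BEGIN: in_txn=True, pending={}
Op 2: UPDATE c=28 (pending; pending now {c=28})
After op 2: visible(c) = 28 (pending={c=28}, committed={c=4, d=19, e=4})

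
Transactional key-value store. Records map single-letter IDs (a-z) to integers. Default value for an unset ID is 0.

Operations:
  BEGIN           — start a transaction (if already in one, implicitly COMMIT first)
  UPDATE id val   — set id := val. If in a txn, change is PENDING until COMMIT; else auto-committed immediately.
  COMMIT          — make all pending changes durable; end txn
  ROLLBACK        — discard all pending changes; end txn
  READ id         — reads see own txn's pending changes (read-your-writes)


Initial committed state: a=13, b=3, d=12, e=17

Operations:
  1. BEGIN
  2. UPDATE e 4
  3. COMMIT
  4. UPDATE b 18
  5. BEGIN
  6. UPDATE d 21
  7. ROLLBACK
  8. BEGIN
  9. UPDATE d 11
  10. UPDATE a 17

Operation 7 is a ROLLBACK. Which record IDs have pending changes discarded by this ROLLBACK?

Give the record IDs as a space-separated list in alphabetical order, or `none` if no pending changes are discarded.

Answer: d

Derivation:
Initial committed: {a=13, b=3, d=12, e=17}
Op 1: BEGIN: in_txn=True, pending={}
Op 2: UPDATE e=4 (pending; pending now {e=4})
Op 3: COMMIT: merged ['e'] into committed; committed now {a=13, b=3, d=12, e=4}
Op 4: UPDATE b=18 (auto-commit; committed b=18)
Op 5: BEGIN: in_txn=True, pending={}
Op 6: UPDATE d=21 (pending; pending now {d=21})
Op 7: ROLLBACK: discarded pending ['d']; in_txn=False
Op 8: BEGIN: in_txn=True, pending={}
Op 9: UPDATE d=11 (pending; pending now {d=11})
Op 10: UPDATE a=17 (pending; pending now {a=17, d=11})
ROLLBACK at op 7 discards: ['d']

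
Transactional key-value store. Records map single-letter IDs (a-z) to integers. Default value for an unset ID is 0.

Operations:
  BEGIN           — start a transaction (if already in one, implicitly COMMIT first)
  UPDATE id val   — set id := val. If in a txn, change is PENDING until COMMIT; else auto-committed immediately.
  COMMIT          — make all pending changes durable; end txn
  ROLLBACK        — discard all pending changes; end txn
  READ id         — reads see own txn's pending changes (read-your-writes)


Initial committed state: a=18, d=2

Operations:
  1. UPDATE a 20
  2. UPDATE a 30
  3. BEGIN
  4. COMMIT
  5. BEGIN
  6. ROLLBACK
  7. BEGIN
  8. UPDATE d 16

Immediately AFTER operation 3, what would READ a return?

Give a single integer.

Initial committed: {a=18, d=2}
Op 1: UPDATE a=20 (auto-commit; committed a=20)
Op 2: UPDATE a=30 (auto-commit; committed a=30)
Op 3: BEGIN: in_txn=True, pending={}
After op 3: visible(a) = 30 (pending={}, committed={a=30, d=2})

Answer: 30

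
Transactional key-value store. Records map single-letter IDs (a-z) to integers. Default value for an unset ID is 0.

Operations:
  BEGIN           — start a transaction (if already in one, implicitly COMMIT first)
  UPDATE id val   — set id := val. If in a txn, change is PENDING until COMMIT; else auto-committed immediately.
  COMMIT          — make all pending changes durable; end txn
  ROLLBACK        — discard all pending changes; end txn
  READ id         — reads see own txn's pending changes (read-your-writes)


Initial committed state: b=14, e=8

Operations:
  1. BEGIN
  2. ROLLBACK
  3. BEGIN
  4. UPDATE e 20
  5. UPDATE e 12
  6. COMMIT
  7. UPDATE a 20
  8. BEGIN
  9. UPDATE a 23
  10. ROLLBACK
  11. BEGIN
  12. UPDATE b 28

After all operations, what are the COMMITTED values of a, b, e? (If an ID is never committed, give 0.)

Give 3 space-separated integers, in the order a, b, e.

Initial committed: {b=14, e=8}
Op 1: BEGIN: in_txn=True, pending={}
Op 2: ROLLBACK: discarded pending []; in_txn=False
Op 3: BEGIN: in_txn=True, pending={}
Op 4: UPDATE e=20 (pending; pending now {e=20})
Op 5: UPDATE e=12 (pending; pending now {e=12})
Op 6: COMMIT: merged ['e'] into committed; committed now {b=14, e=12}
Op 7: UPDATE a=20 (auto-commit; committed a=20)
Op 8: BEGIN: in_txn=True, pending={}
Op 9: UPDATE a=23 (pending; pending now {a=23})
Op 10: ROLLBACK: discarded pending ['a']; in_txn=False
Op 11: BEGIN: in_txn=True, pending={}
Op 12: UPDATE b=28 (pending; pending now {b=28})
Final committed: {a=20, b=14, e=12}

Answer: 20 14 12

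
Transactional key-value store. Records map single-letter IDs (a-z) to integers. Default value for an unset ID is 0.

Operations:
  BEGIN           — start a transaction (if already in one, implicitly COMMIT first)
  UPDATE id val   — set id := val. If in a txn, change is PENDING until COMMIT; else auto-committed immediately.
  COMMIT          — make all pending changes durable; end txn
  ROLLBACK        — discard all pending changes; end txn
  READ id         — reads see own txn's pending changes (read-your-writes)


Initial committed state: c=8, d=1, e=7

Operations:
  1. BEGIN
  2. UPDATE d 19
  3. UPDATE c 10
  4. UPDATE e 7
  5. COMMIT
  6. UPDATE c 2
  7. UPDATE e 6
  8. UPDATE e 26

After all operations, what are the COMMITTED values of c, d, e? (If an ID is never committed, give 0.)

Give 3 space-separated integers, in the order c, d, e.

Initial committed: {c=8, d=1, e=7}
Op 1: BEGIN: in_txn=True, pending={}
Op 2: UPDATE d=19 (pending; pending now {d=19})
Op 3: UPDATE c=10 (pending; pending now {c=10, d=19})
Op 4: UPDATE e=7 (pending; pending now {c=10, d=19, e=7})
Op 5: COMMIT: merged ['c', 'd', 'e'] into committed; committed now {c=10, d=19, e=7}
Op 6: UPDATE c=2 (auto-commit; committed c=2)
Op 7: UPDATE e=6 (auto-commit; committed e=6)
Op 8: UPDATE e=26 (auto-commit; committed e=26)
Final committed: {c=2, d=19, e=26}

Answer: 2 19 26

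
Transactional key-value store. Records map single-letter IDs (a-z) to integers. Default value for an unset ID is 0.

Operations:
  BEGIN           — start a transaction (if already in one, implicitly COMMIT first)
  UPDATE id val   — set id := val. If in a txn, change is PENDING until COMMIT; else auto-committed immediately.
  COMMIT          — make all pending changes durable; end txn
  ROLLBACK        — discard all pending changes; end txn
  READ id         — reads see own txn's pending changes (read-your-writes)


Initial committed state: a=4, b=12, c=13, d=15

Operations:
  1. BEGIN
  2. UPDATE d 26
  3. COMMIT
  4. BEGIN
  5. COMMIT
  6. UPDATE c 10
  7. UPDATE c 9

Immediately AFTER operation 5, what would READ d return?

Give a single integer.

Initial committed: {a=4, b=12, c=13, d=15}
Op 1: BEGIN: in_txn=True, pending={}
Op 2: UPDATE d=26 (pending; pending now {d=26})
Op 3: COMMIT: merged ['d'] into committed; committed now {a=4, b=12, c=13, d=26}
Op 4: BEGIN: in_txn=True, pending={}
Op 5: COMMIT: merged [] into committed; committed now {a=4, b=12, c=13, d=26}
After op 5: visible(d) = 26 (pending={}, committed={a=4, b=12, c=13, d=26})

Answer: 26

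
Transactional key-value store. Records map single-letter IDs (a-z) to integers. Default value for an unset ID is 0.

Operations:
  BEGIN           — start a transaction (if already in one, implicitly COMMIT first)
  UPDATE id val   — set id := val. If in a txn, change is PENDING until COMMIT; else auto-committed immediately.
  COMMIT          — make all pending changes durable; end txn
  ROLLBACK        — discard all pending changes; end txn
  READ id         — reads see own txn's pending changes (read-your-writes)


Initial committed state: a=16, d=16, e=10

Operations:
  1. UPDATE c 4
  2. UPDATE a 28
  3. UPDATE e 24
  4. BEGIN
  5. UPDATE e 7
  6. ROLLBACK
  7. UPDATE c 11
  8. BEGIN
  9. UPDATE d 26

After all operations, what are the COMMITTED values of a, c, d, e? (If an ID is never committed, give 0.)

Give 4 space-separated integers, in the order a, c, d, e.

Answer: 28 11 16 24

Derivation:
Initial committed: {a=16, d=16, e=10}
Op 1: UPDATE c=4 (auto-commit; committed c=4)
Op 2: UPDATE a=28 (auto-commit; committed a=28)
Op 3: UPDATE e=24 (auto-commit; committed e=24)
Op 4: BEGIN: in_txn=True, pending={}
Op 5: UPDATE e=7 (pending; pending now {e=7})
Op 6: ROLLBACK: discarded pending ['e']; in_txn=False
Op 7: UPDATE c=11 (auto-commit; committed c=11)
Op 8: BEGIN: in_txn=True, pending={}
Op 9: UPDATE d=26 (pending; pending now {d=26})
Final committed: {a=28, c=11, d=16, e=24}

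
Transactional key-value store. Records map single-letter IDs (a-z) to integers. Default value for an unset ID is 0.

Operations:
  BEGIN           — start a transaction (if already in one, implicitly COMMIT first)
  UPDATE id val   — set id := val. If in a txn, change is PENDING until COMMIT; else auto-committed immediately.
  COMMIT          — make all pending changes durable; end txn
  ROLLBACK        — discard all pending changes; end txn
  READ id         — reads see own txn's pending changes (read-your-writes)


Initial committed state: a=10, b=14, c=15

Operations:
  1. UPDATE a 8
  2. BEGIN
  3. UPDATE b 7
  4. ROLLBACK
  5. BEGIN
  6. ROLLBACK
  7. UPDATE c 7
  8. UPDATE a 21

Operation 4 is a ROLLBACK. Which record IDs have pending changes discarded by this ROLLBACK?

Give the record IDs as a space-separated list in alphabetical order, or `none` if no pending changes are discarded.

Answer: b

Derivation:
Initial committed: {a=10, b=14, c=15}
Op 1: UPDATE a=8 (auto-commit; committed a=8)
Op 2: BEGIN: in_txn=True, pending={}
Op 3: UPDATE b=7 (pending; pending now {b=7})
Op 4: ROLLBACK: discarded pending ['b']; in_txn=False
Op 5: BEGIN: in_txn=True, pending={}
Op 6: ROLLBACK: discarded pending []; in_txn=False
Op 7: UPDATE c=7 (auto-commit; committed c=7)
Op 8: UPDATE a=21 (auto-commit; committed a=21)
ROLLBACK at op 4 discards: ['b']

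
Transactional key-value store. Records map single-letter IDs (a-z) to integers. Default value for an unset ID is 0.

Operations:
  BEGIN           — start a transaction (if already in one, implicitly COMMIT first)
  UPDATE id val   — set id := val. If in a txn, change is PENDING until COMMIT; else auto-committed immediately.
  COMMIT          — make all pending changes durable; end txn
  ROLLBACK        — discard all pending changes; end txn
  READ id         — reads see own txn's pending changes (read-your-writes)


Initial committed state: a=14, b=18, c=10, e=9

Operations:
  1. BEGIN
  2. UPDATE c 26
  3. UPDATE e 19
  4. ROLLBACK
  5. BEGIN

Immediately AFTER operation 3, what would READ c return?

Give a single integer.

Initial committed: {a=14, b=18, c=10, e=9}
Op 1: BEGIN: in_txn=True, pending={}
Op 2: UPDATE c=26 (pending; pending now {c=26})
Op 3: UPDATE e=19 (pending; pending now {c=26, e=19})
After op 3: visible(c) = 26 (pending={c=26, e=19}, committed={a=14, b=18, c=10, e=9})

Answer: 26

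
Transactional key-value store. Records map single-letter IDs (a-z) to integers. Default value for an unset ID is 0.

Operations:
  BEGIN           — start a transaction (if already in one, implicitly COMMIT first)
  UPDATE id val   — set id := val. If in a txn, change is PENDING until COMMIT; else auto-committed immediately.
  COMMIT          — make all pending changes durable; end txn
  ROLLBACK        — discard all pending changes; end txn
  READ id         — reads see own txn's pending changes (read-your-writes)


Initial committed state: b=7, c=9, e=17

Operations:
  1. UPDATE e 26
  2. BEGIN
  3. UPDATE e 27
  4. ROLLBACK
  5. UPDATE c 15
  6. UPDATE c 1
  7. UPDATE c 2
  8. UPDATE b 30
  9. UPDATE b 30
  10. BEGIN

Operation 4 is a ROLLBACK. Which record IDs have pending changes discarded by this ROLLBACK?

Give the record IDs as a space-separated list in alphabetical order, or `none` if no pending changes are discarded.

Answer: e

Derivation:
Initial committed: {b=7, c=9, e=17}
Op 1: UPDATE e=26 (auto-commit; committed e=26)
Op 2: BEGIN: in_txn=True, pending={}
Op 3: UPDATE e=27 (pending; pending now {e=27})
Op 4: ROLLBACK: discarded pending ['e']; in_txn=False
Op 5: UPDATE c=15 (auto-commit; committed c=15)
Op 6: UPDATE c=1 (auto-commit; committed c=1)
Op 7: UPDATE c=2 (auto-commit; committed c=2)
Op 8: UPDATE b=30 (auto-commit; committed b=30)
Op 9: UPDATE b=30 (auto-commit; committed b=30)
Op 10: BEGIN: in_txn=True, pending={}
ROLLBACK at op 4 discards: ['e']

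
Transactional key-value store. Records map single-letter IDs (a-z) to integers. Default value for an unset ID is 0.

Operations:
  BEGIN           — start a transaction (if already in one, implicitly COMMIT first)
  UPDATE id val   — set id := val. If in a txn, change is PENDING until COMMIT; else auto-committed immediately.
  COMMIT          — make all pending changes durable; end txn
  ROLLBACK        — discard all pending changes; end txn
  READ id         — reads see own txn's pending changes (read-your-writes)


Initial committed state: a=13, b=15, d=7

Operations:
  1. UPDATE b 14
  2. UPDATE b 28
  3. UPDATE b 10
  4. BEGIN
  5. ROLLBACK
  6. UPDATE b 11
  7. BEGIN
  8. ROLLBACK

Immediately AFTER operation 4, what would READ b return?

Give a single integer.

Initial committed: {a=13, b=15, d=7}
Op 1: UPDATE b=14 (auto-commit; committed b=14)
Op 2: UPDATE b=28 (auto-commit; committed b=28)
Op 3: UPDATE b=10 (auto-commit; committed b=10)
Op 4: BEGIN: in_txn=True, pending={}
After op 4: visible(b) = 10 (pending={}, committed={a=13, b=10, d=7})

Answer: 10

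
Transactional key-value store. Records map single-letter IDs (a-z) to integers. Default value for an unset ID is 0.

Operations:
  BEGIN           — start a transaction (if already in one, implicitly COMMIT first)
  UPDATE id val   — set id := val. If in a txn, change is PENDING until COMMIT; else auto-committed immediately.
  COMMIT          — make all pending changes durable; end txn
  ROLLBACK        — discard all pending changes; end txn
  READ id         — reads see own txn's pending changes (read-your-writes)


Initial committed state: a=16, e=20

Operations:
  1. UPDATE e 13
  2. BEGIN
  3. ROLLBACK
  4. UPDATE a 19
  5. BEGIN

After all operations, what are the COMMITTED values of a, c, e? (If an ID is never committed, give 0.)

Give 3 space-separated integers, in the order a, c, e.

Initial committed: {a=16, e=20}
Op 1: UPDATE e=13 (auto-commit; committed e=13)
Op 2: BEGIN: in_txn=True, pending={}
Op 3: ROLLBACK: discarded pending []; in_txn=False
Op 4: UPDATE a=19 (auto-commit; committed a=19)
Op 5: BEGIN: in_txn=True, pending={}
Final committed: {a=19, e=13}

Answer: 19 0 13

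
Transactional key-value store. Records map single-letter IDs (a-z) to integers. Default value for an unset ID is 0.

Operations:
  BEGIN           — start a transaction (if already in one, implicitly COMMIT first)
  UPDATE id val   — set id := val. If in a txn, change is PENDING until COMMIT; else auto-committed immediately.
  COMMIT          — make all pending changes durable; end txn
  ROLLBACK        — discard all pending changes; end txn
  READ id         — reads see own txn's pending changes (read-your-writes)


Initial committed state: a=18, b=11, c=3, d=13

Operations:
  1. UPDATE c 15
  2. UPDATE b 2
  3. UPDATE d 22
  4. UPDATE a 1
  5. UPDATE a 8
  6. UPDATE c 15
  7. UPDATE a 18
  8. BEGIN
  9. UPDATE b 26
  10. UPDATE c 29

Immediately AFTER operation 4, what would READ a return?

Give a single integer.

Initial committed: {a=18, b=11, c=3, d=13}
Op 1: UPDATE c=15 (auto-commit; committed c=15)
Op 2: UPDATE b=2 (auto-commit; committed b=2)
Op 3: UPDATE d=22 (auto-commit; committed d=22)
Op 4: UPDATE a=1 (auto-commit; committed a=1)
After op 4: visible(a) = 1 (pending={}, committed={a=1, b=2, c=15, d=22})

Answer: 1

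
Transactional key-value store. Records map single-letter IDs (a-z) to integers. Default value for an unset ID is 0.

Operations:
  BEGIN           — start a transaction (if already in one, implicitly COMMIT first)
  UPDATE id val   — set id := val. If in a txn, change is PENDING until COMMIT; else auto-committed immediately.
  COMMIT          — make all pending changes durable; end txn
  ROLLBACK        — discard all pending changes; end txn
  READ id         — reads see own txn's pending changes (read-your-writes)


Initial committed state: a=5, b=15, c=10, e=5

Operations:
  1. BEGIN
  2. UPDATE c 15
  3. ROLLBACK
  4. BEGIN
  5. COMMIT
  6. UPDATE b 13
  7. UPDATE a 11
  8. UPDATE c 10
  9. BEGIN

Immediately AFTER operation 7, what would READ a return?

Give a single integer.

Answer: 11

Derivation:
Initial committed: {a=5, b=15, c=10, e=5}
Op 1: BEGIN: in_txn=True, pending={}
Op 2: UPDATE c=15 (pending; pending now {c=15})
Op 3: ROLLBACK: discarded pending ['c']; in_txn=False
Op 4: BEGIN: in_txn=True, pending={}
Op 5: COMMIT: merged [] into committed; committed now {a=5, b=15, c=10, e=5}
Op 6: UPDATE b=13 (auto-commit; committed b=13)
Op 7: UPDATE a=11 (auto-commit; committed a=11)
After op 7: visible(a) = 11 (pending={}, committed={a=11, b=13, c=10, e=5})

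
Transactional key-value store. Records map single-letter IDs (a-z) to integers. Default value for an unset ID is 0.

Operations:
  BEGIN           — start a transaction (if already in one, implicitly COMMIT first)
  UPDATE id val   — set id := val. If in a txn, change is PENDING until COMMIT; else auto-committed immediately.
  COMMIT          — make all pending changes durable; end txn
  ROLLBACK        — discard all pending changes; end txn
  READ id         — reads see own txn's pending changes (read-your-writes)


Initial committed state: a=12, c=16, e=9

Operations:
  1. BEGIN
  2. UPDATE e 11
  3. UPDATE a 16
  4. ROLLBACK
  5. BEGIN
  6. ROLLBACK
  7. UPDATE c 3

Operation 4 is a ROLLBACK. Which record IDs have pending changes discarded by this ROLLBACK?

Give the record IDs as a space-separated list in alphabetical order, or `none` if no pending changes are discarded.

Initial committed: {a=12, c=16, e=9}
Op 1: BEGIN: in_txn=True, pending={}
Op 2: UPDATE e=11 (pending; pending now {e=11})
Op 3: UPDATE a=16 (pending; pending now {a=16, e=11})
Op 4: ROLLBACK: discarded pending ['a', 'e']; in_txn=False
Op 5: BEGIN: in_txn=True, pending={}
Op 6: ROLLBACK: discarded pending []; in_txn=False
Op 7: UPDATE c=3 (auto-commit; committed c=3)
ROLLBACK at op 4 discards: ['a', 'e']

Answer: a e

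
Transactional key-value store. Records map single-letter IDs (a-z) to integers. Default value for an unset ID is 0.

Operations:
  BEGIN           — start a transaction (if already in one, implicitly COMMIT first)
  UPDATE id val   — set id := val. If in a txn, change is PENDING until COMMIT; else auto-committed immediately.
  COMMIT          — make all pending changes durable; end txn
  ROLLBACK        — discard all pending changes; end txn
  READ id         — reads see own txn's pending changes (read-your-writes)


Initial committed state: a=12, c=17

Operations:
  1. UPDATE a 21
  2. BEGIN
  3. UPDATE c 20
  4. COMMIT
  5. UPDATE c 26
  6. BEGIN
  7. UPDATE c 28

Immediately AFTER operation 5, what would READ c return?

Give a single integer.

Initial committed: {a=12, c=17}
Op 1: UPDATE a=21 (auto-commit; committed a=21)
Op 2: BEGIN: in_txn=True, pending={}
Op 3: UPDATE c=20 (pending; pending now {c=20})
Op 4: COMMIT: merged ['c'] into committed; committed now {a=21, c=20}
Op 5: UPDATE c=26 (auto-commit; committed c=26)
After op 5: visible(c) = 26 (pending={}, committed={a=21, c=26})

Answer: 26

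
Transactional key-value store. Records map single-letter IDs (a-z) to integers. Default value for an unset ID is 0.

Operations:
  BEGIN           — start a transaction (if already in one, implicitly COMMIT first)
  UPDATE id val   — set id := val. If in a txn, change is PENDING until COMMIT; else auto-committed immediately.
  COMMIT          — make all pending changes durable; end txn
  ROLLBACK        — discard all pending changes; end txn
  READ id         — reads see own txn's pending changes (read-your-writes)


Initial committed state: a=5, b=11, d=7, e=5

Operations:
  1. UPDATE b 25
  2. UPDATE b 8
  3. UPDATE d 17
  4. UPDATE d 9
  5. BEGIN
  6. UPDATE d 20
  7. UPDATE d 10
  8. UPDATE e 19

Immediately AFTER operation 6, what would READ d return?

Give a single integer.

Answer: 20

Derivation:
Initial committed: {a=5, b=11, d=7, e=5}
Op 1: UPDATE b=25 (auto-commit; committed b=25)
Op 2: UPDATE b=8 (auto-commit; committed b=8)
Op 3: UPDATE d=17 (auto-commit; committed d=17)
Op 4: UPDATE d=9 (auto-commit; committed d=9)
Op 5: BEGIN: in_txn=True, pending={}
Op 6: UPDATE d=20 (pending; pending now {d=20})
After op 6: visible(d) = 20 (pending={d=20}, committed={a=5, b=8, d=9, e=5})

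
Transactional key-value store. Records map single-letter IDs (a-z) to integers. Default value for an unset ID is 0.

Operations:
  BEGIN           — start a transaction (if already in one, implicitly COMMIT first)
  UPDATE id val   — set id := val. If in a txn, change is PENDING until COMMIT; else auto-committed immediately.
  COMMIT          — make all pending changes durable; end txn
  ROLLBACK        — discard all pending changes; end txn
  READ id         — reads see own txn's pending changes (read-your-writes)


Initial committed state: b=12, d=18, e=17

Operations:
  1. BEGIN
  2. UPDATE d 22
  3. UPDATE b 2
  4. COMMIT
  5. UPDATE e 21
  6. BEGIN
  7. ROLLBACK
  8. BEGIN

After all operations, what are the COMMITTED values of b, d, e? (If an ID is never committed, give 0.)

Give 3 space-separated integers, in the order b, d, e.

Answer: 2 22 21

Derivation:
Initial committed: {b=12, d=18, e=17}
Op 1: BEGIN: in_txn=True, pending={}
Op 2: UPDATE d=22 (pending; pending now {d=22})
Op 3: UPDATE b=2 (pending; pending now {b=2, d=22})
Op 4: COMMIT: merged ['b', 'd'] into committed; committed now {b=2, d=22, e=17}
Op 5: UPDATE e=21 (auto-commit; committed e=21)
Op 6: BEGIN: in_txn=True, pending={}
Op 7: ROLLBACK: discarded pending []; in_txn=False
Op 8: BEGIN: in_txn=True, pending={}
Final committed: {b=2, d=22, e=21}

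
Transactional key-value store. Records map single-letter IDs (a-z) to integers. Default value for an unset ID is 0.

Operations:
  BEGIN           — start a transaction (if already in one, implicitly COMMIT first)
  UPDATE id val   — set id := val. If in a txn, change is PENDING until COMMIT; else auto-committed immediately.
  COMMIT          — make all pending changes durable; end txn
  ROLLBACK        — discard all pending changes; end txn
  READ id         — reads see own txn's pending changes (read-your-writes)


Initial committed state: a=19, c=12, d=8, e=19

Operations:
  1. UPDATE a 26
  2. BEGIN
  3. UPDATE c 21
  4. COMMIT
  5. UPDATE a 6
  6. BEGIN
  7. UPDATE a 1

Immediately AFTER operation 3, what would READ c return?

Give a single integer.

Initial committed: {a=19, c=12, d=8, e=19}
Op 1: UPDATE a=26 (auto-commit; committed a=26)
Op 2: BEGIN: in_txn=True, pending={}
Op 3: UPDATE c=21 (pending; pending now {c=21})
After op 3: visible(c) = 21 (pending={c=21}, committed={a=26, c=12, d=8, e=19})

Answer: 21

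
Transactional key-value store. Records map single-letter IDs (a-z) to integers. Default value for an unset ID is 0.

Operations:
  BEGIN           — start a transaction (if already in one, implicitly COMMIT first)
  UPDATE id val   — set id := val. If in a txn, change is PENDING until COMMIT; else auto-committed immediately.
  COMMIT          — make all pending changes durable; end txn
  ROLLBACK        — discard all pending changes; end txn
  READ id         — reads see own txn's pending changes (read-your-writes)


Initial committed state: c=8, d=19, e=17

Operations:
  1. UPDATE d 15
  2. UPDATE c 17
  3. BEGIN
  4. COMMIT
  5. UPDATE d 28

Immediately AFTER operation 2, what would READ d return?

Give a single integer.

Initial committed: {c=8, d=19, e=17}
Op 1: UPDATE d=15 (auto-commit; committed d=15)
Op 2: UPDATE c=17 (auto-commit; committed c=17)
After op 2: visible(d) = 15 (pending={}, committed={c=17, d=15, e=17})

Answer: 15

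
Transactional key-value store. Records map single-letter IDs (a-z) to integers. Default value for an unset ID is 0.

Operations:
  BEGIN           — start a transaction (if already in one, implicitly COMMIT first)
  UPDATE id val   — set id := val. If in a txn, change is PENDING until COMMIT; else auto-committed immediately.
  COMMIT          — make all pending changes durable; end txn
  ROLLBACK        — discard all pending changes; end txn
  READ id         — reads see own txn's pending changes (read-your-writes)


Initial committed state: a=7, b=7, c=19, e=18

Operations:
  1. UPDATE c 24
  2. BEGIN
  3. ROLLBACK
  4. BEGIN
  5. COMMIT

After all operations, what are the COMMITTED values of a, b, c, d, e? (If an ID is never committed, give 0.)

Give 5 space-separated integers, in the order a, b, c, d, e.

Answer: 7 7 24 0 18

Derivation:
Initial committed: {a=7, b=7, c=19, e=18}
Op 1: UPDATE c=24 (auto-commit; committed c=24)
Op 2: BEGIN: in_txn=True, pending={}
Op 3: ROLLBACK: discarded pending []; in_txn=False
Op 4: BEGIN: in_txn=True, pending={}
Op 5: COMMIT: merged [] into committed; committed now {a=7, b=7, c=24, e=18}
Final committed: {a=7, b=7, c=24, e=18}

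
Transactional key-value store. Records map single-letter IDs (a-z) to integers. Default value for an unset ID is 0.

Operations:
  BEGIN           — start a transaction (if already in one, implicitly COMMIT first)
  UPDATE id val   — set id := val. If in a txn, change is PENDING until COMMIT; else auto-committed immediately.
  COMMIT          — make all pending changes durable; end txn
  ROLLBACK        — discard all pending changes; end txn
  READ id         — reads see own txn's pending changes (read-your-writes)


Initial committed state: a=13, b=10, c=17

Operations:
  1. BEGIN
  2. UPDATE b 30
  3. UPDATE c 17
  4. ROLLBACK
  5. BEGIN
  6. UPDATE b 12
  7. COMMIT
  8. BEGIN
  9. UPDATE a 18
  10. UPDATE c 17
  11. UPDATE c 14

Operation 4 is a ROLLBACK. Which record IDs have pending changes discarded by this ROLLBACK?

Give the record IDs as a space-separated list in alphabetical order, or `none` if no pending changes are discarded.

Answer: b c

Derivation:
Initial committed: {a=13, b=10, c=17}
Op 1: BEGIN: in_txn=True, pending={}
Op 2: UPDATE b=30 (pending; pending now {b=30})
Op 3: UPDATE c=17 (pending; pending now {b=30, c=17})
Op 4: ROLLBACK: discarded pending ['b', 'c']; in_txn=False
Op 5: BEGIN: in_txn=True, pending={}
Op 6: UPDATE b=12 (pending; pending now {b=12})
Op 7: COMMIT: merged ['b'] into committed; committed now {a=13, b=12, c=17}
Op 8: BEGIN: in_txn=True, pending={}
Op 9: UPDATE a=18 (pending; pending now {a=18})
Op 10: UPDATE c=17 (pending; pending now {a=18, c=17})
Op 11: UPDATE c=14 (pending; pending now {a=18, c=14})
ROLLBACK at op 4 discards: ['b', 'c']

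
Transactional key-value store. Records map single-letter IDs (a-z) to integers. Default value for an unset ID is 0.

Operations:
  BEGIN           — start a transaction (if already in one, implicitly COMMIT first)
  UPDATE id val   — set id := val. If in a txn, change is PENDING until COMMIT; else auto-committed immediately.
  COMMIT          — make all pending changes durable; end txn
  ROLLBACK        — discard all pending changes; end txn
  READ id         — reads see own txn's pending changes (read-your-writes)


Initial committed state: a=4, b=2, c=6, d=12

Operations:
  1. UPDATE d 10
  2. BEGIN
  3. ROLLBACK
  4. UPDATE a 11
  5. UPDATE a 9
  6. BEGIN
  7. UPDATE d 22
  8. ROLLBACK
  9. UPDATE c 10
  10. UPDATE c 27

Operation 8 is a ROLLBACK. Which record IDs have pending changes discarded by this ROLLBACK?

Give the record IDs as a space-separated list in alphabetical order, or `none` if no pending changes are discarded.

Answer: d

Derivation:
Initial committed: {a=4, b=2, c=6, d=12}
Op 1: UPDATE d=10 (auto-commit; committed d=10)
Op 2: BEGIN: in_txn=True, pending={}
Op 3: ROLLBACK: discarded pending []; in_txn=False
Op 4: UPDATE a=11 (auto-commit; committed a=11)
Op 5: UPDATE a=9 (auto-commit; committed a=9)
Op 6: BEGIN: in_txn=True, pending={}
Op 7: UPDATE d=22 (pending; pending now {d=22})
Op 8: ROLLBACK: discarded pending ['d']; in_txn=False
Op 9: UPDATE c=10 (auto-commit; committed c=10)
Op 10: UPDATE c=27 (auto-commit; committed c=27)
ROLLBACK at op 8 discards: ['d']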